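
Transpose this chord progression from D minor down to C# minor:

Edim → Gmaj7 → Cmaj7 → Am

D#dim F#maj7 Bmaj7 G#m

D minor down to C# minor is a minor second; each chord root moves by that interval while the quality stays the same.
Edim: root E down a minor second → D#, giving D#dim.
Gmaj7: root G down a minor second → F#, giving F#maj7.
Cmaj7: root C down a minor second → B, giving Bmaj7.
Am: root A down a minor second → G#, giving G#m.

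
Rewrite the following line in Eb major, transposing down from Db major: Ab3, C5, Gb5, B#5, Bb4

Bb2 D4 Ab4 C##5 C4

From Db down to Eb is a minor seventh; apply that to each pitch.
Ab3 becomes Bb2
C5 becomes D4
Gb5 becomes Ab4
B#5 becomes C##5
Bb4 becomes C4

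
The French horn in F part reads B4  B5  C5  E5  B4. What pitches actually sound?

Written C4 on the French horn in F sounds as F3, a perfect fifth lower; apply that shift to every note.
B4 -> E4
B5 -> E5
C5 -> F4
E5 -> A4
B4 -> E4

E4 E5 F4 A4 E4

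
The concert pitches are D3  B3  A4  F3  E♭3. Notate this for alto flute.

G3 E4 D5 Bb3 Ab3

Written C4 sounds as G3 on the alto flute, so concert pitches are written a perfect fourth up.
D3 gives G3
B3 gives E4
A4 gives D5
F3 gives Bb3
Eb3 gives Ab3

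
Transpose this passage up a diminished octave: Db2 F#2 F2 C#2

Db2 → Dbb3
F#2 → F3
F2 → Fb3
C#2 → C3

Dbb3 F3 Fb3 C3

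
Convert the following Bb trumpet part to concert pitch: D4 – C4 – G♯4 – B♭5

Written C4 on the Bb trumpet sounds as Bb3, a major second lower; apply that shift to every note.
D4 gives C4
C4 gives Bb3
G#4 gives F#4
Bb5 gives Ab5

C4 Bb3 F#4 Ab5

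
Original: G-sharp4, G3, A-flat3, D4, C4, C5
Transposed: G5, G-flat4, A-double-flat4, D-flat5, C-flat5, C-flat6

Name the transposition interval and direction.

up a diminished octave

Take the first pair: G#4 → G5. G to G spans 8 letter names, so the interval is some kind of octave.
G#4 to G5 is 11 semitones, which makes it a diminished octave; the second version is higher, so the direction is up.
Checking another pair — C5 → Cb6 — gives the same interval.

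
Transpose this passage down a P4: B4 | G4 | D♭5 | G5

F#4 D4 Ab4 D5

B4 → F#4
G4 → D4
Db5 → Ab4
G5 → D5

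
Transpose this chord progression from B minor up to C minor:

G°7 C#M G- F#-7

Ab°7 DM Ab- G-7

B minor up to C minor is a minor second; each chord root moves by that interval while the quality stays the same.
G°7: root G up a minor second → Ab, giving Ab°7.
C#M: root C# up a minor second → D, giving DM.
G-: root G up a minor second → Ab, giving Ab-.
F#-7: root F# up a minor second → G, giving G-7.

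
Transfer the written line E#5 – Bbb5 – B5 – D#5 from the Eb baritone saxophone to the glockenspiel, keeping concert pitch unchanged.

G#1 Dbb2 D2 F#1

First find concert pitch: the Eb baritone saxophone sounds a major thirteenth below written, so E#5 Bbb5 B5 D#5 sounds G#3 Dbb4 D4 F#3.
Then write for glockenspiel: it sounds a perfect fifteenth above written, so the part must be a perfect fifteenth below concert.
G#3 → G#1
Dbb4 → Dbb2
D4 → D2
F#3 → F#1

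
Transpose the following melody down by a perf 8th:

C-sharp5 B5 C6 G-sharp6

C#4 B4 C5 G#5

C#5 becomes C#4
B5 becomes B4
C6 becomes C5
G#6 becomes G#5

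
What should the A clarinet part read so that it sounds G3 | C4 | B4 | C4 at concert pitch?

The A clarinet sounds a minor third below written, so the written part must be a minor third above concert — transpose each note up.
G3 to Bb3
C4 to Eb4
B4 to D5
C4 to Eb4

Bb3 Eb4 D5 Eb4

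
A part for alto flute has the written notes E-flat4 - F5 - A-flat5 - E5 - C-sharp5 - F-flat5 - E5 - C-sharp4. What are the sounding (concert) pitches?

Written C4 on the alto flute sounds as G3, a perfect fourth lower; apply that shift to every note.
Eb4 gives Bb3
F5 gives C5
Ab5 gives Eb5
E5 gives B4
C#5 gives G#4
Fb5 gives Cb5
E5 gives B4
C#4 gives G#3

Bb3 C5 Eb5 B4 G#4 Cb5 B4 G#3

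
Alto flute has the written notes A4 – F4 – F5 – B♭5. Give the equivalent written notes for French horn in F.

B4 G4 G5 C6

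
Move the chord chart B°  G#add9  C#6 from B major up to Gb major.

Gb° Ebadd9 Ab6

B major up to Gb major is a diminished sixth; each chord root moves by that interval while the quality stays the same.
B°: root B up a diminished sixth → Gb, giving Gb°.
G#add9: root G# up a diminished sixth → Eb, giving Ebadd9.
C#6: root C# up a diminished sixth → Ab, giving Ab6.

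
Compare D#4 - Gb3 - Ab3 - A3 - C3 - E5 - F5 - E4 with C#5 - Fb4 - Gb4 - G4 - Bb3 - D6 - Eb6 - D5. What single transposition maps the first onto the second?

up a minor seventh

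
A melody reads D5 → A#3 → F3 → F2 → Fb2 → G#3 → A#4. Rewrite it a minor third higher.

F5 C#4 Ab3 Ab2 Abb2 B3 C#5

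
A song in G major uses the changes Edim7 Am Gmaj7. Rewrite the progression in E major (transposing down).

G major down to E major is a minor third; each chord root moves by that interval while the quality stays the same.
Edim7: root E down a minor third → C#, giving C#dim7.
Am: root A down a minor third → F#, giving F#m.
Gmaj7: root G down a minor third → E, giving Emaj7.

C#dim7 F#m Emaj7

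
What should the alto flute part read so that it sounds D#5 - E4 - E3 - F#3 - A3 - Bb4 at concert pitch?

G#5 A4 A3 B3 D4 Eb5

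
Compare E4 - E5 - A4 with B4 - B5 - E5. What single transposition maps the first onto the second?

Take the first pair: E4 → B4. E to B spans 5 letter names, so the interval is some kind of fifth.
E4 to B4 is 7 semitones, which makes it a perfect fifth; the second version is higher, so the direction is up.
Checking another pair — A4 → E5 — gives the same interval.

up a perfect fifth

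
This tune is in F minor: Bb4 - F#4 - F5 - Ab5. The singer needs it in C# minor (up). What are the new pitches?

From F up to C# is an augmented fifth; apply that to each pitch.
Bb4 gives F#5
F#4 gives C##5
F5 gives C#6
Ab5 gives E6

F#5 C##5 C#6 E6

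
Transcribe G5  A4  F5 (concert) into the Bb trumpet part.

A5 B4 G5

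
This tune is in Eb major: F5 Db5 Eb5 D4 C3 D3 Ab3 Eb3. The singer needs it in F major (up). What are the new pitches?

G5 Eb5 F5 E4 D3 E3 Bb3 F3

From Eb up to F is a major second; apply that to each pitch.
F5 becomes G5
Db5 becomes Eb5
Eb5 becomes F5
D4 becomes E4
C3 becomes D3
D3 becomes E3
Ab3 becomes Bb3
Eb3 becomes F3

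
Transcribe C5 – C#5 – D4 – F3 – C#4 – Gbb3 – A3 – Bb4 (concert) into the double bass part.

C6 C#6 D5 F4 C#5 Gbb4 A4 Bb5

Written C4 sounds as C3 on the double bass, so concert pitches are written a perfect octave up.
C5 gives C6
C#5 gives C#6
D4 gives D5
F3 gives F4
C#4 gives C#5
Gbb3 gives Gbb4
A3 gives A4
Bb4 gives Bb5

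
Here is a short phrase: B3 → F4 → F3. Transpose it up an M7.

B3 to A#4
F4 to E5
F3 to E4

A#4 E5 E4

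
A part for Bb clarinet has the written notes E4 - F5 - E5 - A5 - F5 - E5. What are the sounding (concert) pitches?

D4 Eb5 D5 G5 Eb5 D5

Written C4 on the Bb clarinet sounds as Bb3, a major second lower; apply that shift to every note.
E4 to D4
F5 to Eb5
E5 to D5
A5 to G5
F5 to Eb5
E5 to D5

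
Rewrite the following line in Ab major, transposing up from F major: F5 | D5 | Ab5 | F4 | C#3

F major to Ab major up is a minor third, so every note moves up by that interval.
F5 becomes Ab5
D5 becomes F5
Ab5 becomes Cb6
F4 becomes Ab4
C#3 becomes E3

Ab5 F5 Cb6 Ab4 E3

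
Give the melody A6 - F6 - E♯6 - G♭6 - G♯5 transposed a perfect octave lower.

A5 F5 E#5 Gb5 G#4

A6 -> A5
F6 -> F5
E#6 -> E#5
Gb6 -> Gb5
G#5 -> G#4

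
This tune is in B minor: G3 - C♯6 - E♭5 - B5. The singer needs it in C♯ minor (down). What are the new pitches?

A2 D#5 F4 C#5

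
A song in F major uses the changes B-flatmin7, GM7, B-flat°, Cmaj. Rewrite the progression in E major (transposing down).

Amin7 F#M7 A° Bmaj

F major down to E major is a minor second; each chord root moves by that interval while the quality stays the same.
B-flatmin7: root B-flat down a minor second → A, giving Amin7.
GM7: root G down a minor second → F#, giving F#M7.
B-flat°: root B-flat down a minor second → A, giving A°.
Cmaj: root C down a minor second → B, giving Bmaj.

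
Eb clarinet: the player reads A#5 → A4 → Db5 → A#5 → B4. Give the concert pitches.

C#6 C5 Fb5 C#6 D5

Written C4 on the Eb clarinet sounds as Eb4, a minor third higher; apply that shift to every note.
A#5 gives C#6
A4 gives C5
Db5 gives Fb5
A#5 gives C#6
B4 gives D5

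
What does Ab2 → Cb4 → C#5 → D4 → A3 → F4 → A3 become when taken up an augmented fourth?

An augmented fourth up from Ab2 gives D3.
Cb4: a fourth up reaches F, and 6 semitones makes it F4.
C#5 up an augmented fourth is F##5.
D4: a fourth up reaches G, and 6 semitones makes it G#4.
A3: a fourth up reaches D, and 6 semitones makes it D#4.
F4: a fourth up reaches B, and 6 semitones makes it B4.
A3: a fourth up reaches D, and 6 semitones makes it D#4.

D3 F4 F##5 G#4 D#4 B4 D#4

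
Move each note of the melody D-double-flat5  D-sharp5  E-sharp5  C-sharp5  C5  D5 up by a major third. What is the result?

Fb5 F##5 G##5 E#5 E5 F#5

Dbb5 becomes Fb5
D#5 becomes F##5
E#5 becomes G##5
C#5 becomes E#5
C5 becomes E5
D5 becomes F#5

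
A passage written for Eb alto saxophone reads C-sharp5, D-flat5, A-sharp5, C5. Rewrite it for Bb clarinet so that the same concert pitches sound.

F#4 Gb4 D#5 F4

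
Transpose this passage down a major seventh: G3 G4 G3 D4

Ab2 Ab3 Ab2 Eb3

A major seventh down from G3 gives Ab2.
G4 down a major seventh is Ab3.
A major seventh down from G3 gives Ab2.
D4: a seventh down reaches E, and 11 semitones makes it Eb3.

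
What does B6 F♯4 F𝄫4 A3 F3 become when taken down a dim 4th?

B6 down a diminished fourth is F##6.
A diminished fourth down from F#4 gives C##4.
Fbb4 down a diminished fourth is Cb4.
A3: a fourth down reaches E, and 4 semitones makes it E#3.
F3: a fourth down reaches C, and 4 semitones makes it C#3.

F##6 C##4 Cb4 E#3 C#3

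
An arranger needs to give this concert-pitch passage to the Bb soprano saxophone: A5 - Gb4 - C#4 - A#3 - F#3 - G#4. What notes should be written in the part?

B5 Ab4 D#4 B#3 G#3 A#4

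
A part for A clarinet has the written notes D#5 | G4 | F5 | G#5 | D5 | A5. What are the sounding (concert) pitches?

The A clarinet sounds a minor third below written, so transpose each written note down a minor third.
D#5 → B#4
G4 → E4
F5 → D5
G#5 → E#5
D5 → B4
A5 → F#5

B#4 E4 D5 E#5 B4 F#5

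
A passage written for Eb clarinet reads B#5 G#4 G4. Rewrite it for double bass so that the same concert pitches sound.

D#7 B5 Bb5

First find concert pitch: the Eb clarinet sounds a minor third above written, so B#5 G#4 G4 sounds D#6 B4 Bb4.
Then write for double bass: it sounds a perfect octave below written, so the part must be a perfect octave above concert.
D#6 → D#7
B4 → B5
Bb4 → Bb5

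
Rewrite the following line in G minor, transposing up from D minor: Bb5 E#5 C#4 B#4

Eb6 A#5 F#4 E#5

D minor to G minor up is a perfect fourth, so every note moves up by that interval.
Bb5 -> Eb6
E#5 -> A#5
C#4 -> F#4
B#4 -> E#5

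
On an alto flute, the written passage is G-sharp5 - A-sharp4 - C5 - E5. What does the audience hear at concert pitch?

Written C4 on the alto flute sounds as G3, a perfect fourth lower; apply that shift to every note.
G#5 to D#5
A#4 to E#4
C5 to G4
E5 to B4

D#5 E#4 G4 B4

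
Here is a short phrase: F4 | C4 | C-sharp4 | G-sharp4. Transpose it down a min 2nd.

F4 -> E4
C4 -> B3
C#4 -> B#3
G#4 -> F##4

E4 B3 B#3 F##4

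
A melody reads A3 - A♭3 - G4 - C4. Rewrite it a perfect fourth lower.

E3 Eb3 D4 G3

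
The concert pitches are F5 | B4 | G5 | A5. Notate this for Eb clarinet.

D5 G#4 E5 F#5

Written C4 sounds as Eb4 on the Eb clarinet, so concert pitches are written a minor third down.
F5 becomes D5
B4 becomes G#4
G5 becomes E5
A5 becomes F#5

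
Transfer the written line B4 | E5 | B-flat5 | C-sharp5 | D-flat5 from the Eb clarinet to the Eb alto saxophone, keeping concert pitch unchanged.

B5 E6 Bb6 C#6 Db6

First find concert pitch: the Eb clarinet sounds a minor third above written, so B4 E5 B-flat5 C-sharp5 D-flat5 sounds D5 G5 Db6 E5 Fb5.
Then write for Eb alto saxophone: it sounds a major sixth below written, so the part must be a major sixth above concert.
D5 → B5
G5 → E6
Db6 → Bb6
E5 → C#6
Fb5 → Db6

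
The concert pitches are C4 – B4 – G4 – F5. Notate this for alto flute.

The alto flute sounds a perfect fourth below written, so the written part must be a perfect fourth above concert — transpose each note up.
C4 gives F4
B4 gives E5
G4 gives C5
F5 gives Bb5

F4 E5 C5 Bb5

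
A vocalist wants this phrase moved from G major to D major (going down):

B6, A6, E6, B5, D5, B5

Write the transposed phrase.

F#6 E6 B5 F#5 A4 F#5

From G down to D is a perfect fourth; apply that to each pitch.
B6 -> F#6
A6 -> E6
E6 -> B5
B5 -> F#5
D5 -> A4
B5 -> F#5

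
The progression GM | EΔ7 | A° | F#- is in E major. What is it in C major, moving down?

E major down to C major is a major third; each chord root moves by that interval while the quality stays the same.
GM: root G down a major third → Eb, giving EbM.
EΔ7: root E down a major third → C, giving CΔ7.
A°: root A down a major third → F, giving F°.
F#-: root F# down a major third → D, giving D-.

EbM CΔ7 F° D-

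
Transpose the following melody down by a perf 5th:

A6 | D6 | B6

D6 G5 E6

A6 → D6
D6 → G5
B6 → E6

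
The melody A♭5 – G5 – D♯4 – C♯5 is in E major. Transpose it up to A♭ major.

E major to A♭ major up is a diminished fourth, so every note moves up by that interval.
Ab5 gives Dbb6
G5 gives Cb6
D#4 gives G4
C#5 gives F5

Dbb6 Cb6 G4 F5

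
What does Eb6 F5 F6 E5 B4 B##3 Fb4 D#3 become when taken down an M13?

Gb4 Ab3 Ab4 G3 D3 D##2 Abb2 F#1

Eb6 gives Gb4
F5 gives Ab3
F6 gives Ab4
E5 gives G3
B4 gives D3
B##3 gives D##2
Fb4 gives Abb2
D#3 gives F#1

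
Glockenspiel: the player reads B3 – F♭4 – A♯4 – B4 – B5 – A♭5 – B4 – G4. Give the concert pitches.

The glockenspiel sounds a perfect fifteenth above written, so transpose each written note up a perfect fifteenth.
B3 becomes B5
Fb4 becomes Fb6
A#4 becomes A#6
B4 becomes B6
B5 becomes B7
Ab5 becomes Ab7
B4 becomes B6
G4 becomes G6

B5 Fb6 A#6 B6 B7 Ab7 B6 G6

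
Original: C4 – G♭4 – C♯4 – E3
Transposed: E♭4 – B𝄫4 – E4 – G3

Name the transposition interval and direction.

From C4 to Eb4 is 3 letter names — a third of some quality.
C4 to Eb4 is 3 semitones, which makes it a minor third; the second version is higher, so the direction is up.
Checking another pair — E3 → G3 — gives the same interval.

up a minor third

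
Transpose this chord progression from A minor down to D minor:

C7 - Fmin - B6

A minor down to D minor is a perfect fifth; each chord root moves by that interval while the quality stays the same.
C7: root C down a perfect fifth → F, giving F7.
Fmin: root F down a perfect fifth → Bb, giving Bbmin.
B6: root B down a perfect fifth → E, giving E6.

F7 Bbmin E6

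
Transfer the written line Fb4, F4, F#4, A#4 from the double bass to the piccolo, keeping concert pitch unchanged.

First find concert pitch: the double bass sounds a perfect octave below written, so Fb4 F4 F#4 A#4 sounds Fb3 F3 F#3 A#3.
Then write for piccolo: it sounds a perfect octave above written, so the part must be a perfect octave below concert.
Fb3 → Fb2
F3 → F2
F#3 → F#2
A#3 → A#2

Fb2 F2 F#2 A#2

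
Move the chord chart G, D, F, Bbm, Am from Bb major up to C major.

Bb major up to C major is a major second; each chord root moves by that interval while the quality stays the same.
G: root G up a major second → A, giving A.
D: root D up a major second → E, giving E.
F: root F up a major second → G, giving G.
Bbm: root Bb up a major second → C, giving Cm.
Am: root A up a major second → B, giving Bm.

A E G Cm Bm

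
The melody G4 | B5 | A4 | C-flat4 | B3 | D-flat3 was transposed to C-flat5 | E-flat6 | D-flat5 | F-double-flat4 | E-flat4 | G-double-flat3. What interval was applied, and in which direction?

up a diminished fourth

Take the first pair: G4 → Cb5. G to C spans 4 letter names, so the interval is some kind of fourth.
G4 to Cb5 is 4 semitones, which makes it a diminished fourth; the second version is higher, so the direction is up.
Checking another pair — Db3 → Gbb3 — gives the same interval.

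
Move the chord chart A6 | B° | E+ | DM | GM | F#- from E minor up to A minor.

E minor up to A minor is a perfect fourth; each chord root moves by that interval while the quality stays the same.
A6: root A up a perfect fourth → D, giving D6.
B°: root B up a perfect fourth → E, giving E°.
E+: root E up a perfect fourth → A, giving A+.
DM: root D up a perfect fourth → G, giving GM.
GM: root G up a perfect fourth → C, giving CM.
F#-: root F# up a perfect fourth → B, giving B-.

D6 E° A+ GM CM B-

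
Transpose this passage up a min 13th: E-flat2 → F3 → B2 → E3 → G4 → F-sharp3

Eb2 up a minor thirteenth is Cb4.
A minor thirteenth up from F3 gives Db5.
A minor thirteenth up from B2 gives G4.
E3 up a minor thirteenth is C5.
G4 up a minor thirteenth is Eb6.
F#3 up a minor thirteenth is D5.

Cb4 Db5 G4 C5 Eb6 D5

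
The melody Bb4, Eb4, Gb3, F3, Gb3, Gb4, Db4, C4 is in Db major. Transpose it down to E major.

Db major to E major down is a diminished seventh, so every note moves down by that interval.
Bb4 → C#4
Eb4 → F#3
Gb3 → A2
F3 → G#2
Gb3 → A2
Gb4 → A3
Db4 → E3
C4 → D#3

C#4 F#3 A2 G#2 A2 A3 E3 D#3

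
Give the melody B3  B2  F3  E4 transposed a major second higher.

B3 up a major second is C#4.
B2: a second up reaches C, and 2 semitones makes it C#3.
A major second up from F3 gives G3.
E4: a second up reaches F, and 2 semitones makes it F#4.

C#4 C#3 G3 F#4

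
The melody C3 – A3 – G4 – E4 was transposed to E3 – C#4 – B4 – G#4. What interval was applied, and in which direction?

up a major third

Take the first pair: C3 → E3. C to E spans 3 letter names, so the interval is some kind of third.
C3 to E3 is 4 semitones, which makes it a major third; the second version is higher, so the direction is up.
Checking another pair — E4 → G#4 — gives the same interval.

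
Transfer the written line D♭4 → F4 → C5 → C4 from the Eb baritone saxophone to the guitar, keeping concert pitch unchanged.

Fb3 Ab3 Eb4 Eb3

First find concert pitch: the Eb baritone saxophone sounds a major thirteenth below written, so D♭4 F4 C5 C4 sounds Fb2 Ab2 Eb3 Eb2.
Then write for guitar: it sounds a perfect octave below written, so the part must be a perfect octave above concert.
Fb2 → Fb3
Ab2 → Ab3
Eb3 → Eb4
Eb2 → Eb3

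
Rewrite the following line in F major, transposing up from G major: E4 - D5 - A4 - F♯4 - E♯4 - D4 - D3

G major to F major up is a minor seventh, so every note moves up by that interval.
E4 becomes D5
D5 becomes C6
A4 becomes G5
F#4 becomes E5
E#4 becomes D#5
D4 becomes C5
D3 becomes C4

D5 C6 G5 E5 D#5 C5 C4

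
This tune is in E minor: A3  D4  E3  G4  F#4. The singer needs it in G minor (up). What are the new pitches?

C4 F4 G3 Bb4 A4

E minor to G minor up is a minor third, so every note moves up by that interval.
A3 -> C4
D4 -> F4
E3 -> G3
G4 -> Bb4
F#4 -> A4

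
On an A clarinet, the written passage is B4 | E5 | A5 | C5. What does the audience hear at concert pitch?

The A clarinet sounds a minor third below written, so transpose each written note down a minor third.
B4 -> G#4
E5 -> C#5
A5 -> F#5
C5 -> A4

G#4 C#5 F#5 A4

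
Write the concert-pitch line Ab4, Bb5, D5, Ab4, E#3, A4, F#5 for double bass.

The double bass sounds a perfect octave below written, so the written part must be a perfect octave above concert — transpose each note up.
Ab4 becomes Ab5
Bb5 becomes Bb6
D5 becomes D6
Ab4 becomes Ab5
E#3 becomes E#4
A4 becomes A5
F#5 becomes F#6

Ab5 Bb6 D6 Ab5 E#4 A5 F#6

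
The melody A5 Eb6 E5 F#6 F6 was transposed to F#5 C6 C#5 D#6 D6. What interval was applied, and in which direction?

down a minor third

From A5 to F#5 is 3 letter names — a third of some quality.
F#5 to A5 is 3 semitones, which makes it a minor third; the second version is lower, so the direction is down.
Checking another pair — F6 → D6 — gives the same interval.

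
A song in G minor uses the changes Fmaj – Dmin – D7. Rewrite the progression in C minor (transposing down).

G minor down to C minor is a perfect fifth; each chord root moves by that interval while the quality stays the same.
Fmaj: root F down a perfect fifth → Bb, giving Bbmaj.
Dmin: root D down a perfect fifth → G, giving Gmin.
D7: root D down a perfect fifth → G, giving G7.

Bbmaj Gmin G7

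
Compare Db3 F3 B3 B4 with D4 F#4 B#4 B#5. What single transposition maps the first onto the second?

up an augmented octave

From Db3 to D4 is 8 letter names — an octave of some quality.
Db3 to D4 is 13 semitones, which makes it an augmented octave; the second version is higher, so the direction is up.
Checking another pair — B4 → B#5 — gives the same interval.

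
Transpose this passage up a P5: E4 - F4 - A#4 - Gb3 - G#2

B4 C5 E#5 Db4 D#3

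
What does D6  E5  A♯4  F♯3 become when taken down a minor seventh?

D6 down a minor seventh is E5.
A minor seventh down from E5 gives F#4.
A#4 down a minor seventh is B#3.
A minor seventh down from F#3 gives G#2.

E5 F#4 B#3 G#2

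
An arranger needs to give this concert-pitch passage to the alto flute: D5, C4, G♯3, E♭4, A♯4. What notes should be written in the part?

Written C4 sounds as G3 on the alto flute, so concert pitches are written a perfect fourth up.
D5 gives G5
C4 gives F4
G#3 gives C#4
Eb4 gives Ab4
A#4 gives D#5

G5 F4 C#4 Ab4 D#5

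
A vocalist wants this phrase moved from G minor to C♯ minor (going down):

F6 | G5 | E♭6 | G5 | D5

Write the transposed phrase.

From G down to C♯ is a diminished fifth; apply that to each pitch.
F6 -> B5
G5 -> C#5
Eb6 -> A5
G5 -> C#5
D5 -> G#4

B5 C#5 A5 C#5 G#4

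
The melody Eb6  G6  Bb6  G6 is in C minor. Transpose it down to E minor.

G5 B5 D6 B5

C minor to E minor down is a minor sixth, so every note moves down by that interval.
Eb6 gives G5
G6 gives B5
Bb6 gives D6
G6 gives B5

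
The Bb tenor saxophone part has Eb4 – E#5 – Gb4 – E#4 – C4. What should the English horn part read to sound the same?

First find concert pitch: the Bb tenor saxophone sounds a major ninth below written, so Eb4 E#5 Gb4 E#4 C4 sounds Db3 D#4 Fb3 D#3 Bb2.
Then write for English horn: it sounds a perfect fifth below written, so the part must be a perfect fifth above concert.
Db3 → Ab3
D#4 → A#4
Fb3 → Cb4
D#3 → A#3
Bb2 → F3

Ab3 A#4 Cb4 A#3 F3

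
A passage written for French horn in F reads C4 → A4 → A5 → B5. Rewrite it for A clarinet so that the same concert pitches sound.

Ab3 F4 F5 G5

First find concert pitch: the French horn in F sounds a perfect fifth below written, so C4 A4 A5 B5 sounds F3 D4 D5 E5.
Then write for A clarinet: it sounds a minor third below written, so the part must be a minor third above concert.
F3 → Ab3
D4 → F4
D5 → F5
E5 → G5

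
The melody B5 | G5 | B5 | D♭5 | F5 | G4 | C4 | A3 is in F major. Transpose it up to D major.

G#6 E6 G#6 Bb5 D6 E5 A4 F#4

F major to D major up is a major sixth, so every note moves up by that interval.
B5 gives G#6
G5 gives E6
B5 gives G#6
Db5 gives Bb5
F5 gives D6
G4 gives E5
C4 gives A4
A3 gives F#4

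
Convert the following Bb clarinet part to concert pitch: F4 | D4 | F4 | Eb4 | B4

The Bb clarinet sounds a major second below written, so transpose each written note down a major second.
F4 -> Eb4
D4 -> C4
F4 -> Eb4
Eb4 -> Db4
B4 -> A4

Eb4 C4 Eb4 Db4 A4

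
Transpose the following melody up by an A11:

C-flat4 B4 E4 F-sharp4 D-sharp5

Cb4 up an augmented eleventh is F5.
B4: an eleventh up reaches E, and 18 semitones makes it E#6.
E4: an eleventh up reaches A, and 18 semitones makes it A#5.
An augmented eleventh up from F#4 gives B#5.
D#5: an eleventh up reaches G, and 18 semitones makes it G##6.

F5 E#6 A#5 B#5 G##6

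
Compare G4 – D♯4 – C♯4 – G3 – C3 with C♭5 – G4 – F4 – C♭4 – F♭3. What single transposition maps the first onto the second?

From G4 to Cb5 is 4 letter names — a fourth of some quality.
G4 to Cb5 is 4 semitones, which makes it a diminished fourth; the second version is higher, so the direction is up.
Checking another pair — C3 → Fb3 — gives the same interval.

up a diminished fourth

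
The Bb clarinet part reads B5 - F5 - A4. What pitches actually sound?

A5 Eb5 G4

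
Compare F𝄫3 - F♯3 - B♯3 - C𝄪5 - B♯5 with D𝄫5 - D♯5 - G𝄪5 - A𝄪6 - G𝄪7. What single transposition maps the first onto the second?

up a major thirteenth

From Fbb3 to Dbb5 is 13 letter names — a thirteenth of some quality.
Fbb3 to Dbb5 is 21 semitones, which makes it a major thirteenth; the second version is higher, so the direction is up.
Checking another pair — B#5 → G##7 — gives the same interval.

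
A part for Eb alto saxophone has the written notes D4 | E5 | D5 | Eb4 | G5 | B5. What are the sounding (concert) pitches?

Written C4 on the Eb alto saxophone sounds as Eb3, a major sixth lower; apply that shift to every note.
D4 becomes F3
E5 becomes G4
D5 becomes F4
Eb4 becomes Gb3
G5 becomes Bb4
B5 becomes D5

F3 G4 F4 Gb3 Bb4 D5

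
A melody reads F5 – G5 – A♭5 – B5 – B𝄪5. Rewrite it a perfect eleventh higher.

F5: an eleventh up reaches B, and 17 semitones makes it Bb6.
G5: an eleventh up reaches C, and 17 semitones makes it C7.
Ab5: an eleventh up reaches D, and 17 semitones makes it Db7.
B5: an eleventh up reaches E, and 17 semitones makes it E7.
A perfect eleventh up from B##5 gives E##7.

Bb6 C7 Db7 E7 E##7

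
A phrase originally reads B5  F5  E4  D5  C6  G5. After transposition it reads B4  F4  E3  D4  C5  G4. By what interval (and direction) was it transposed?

Take the first pair: B5 → B4. B to B spans 8 letter names, so the interval is some kind of octave.
B4 to B5 is 12 semitones, which makes it a perfect octave; the second version is lower, so the direction is down.
Checking another pair — G5 → G4 — gives the same interval.

down a perfect octave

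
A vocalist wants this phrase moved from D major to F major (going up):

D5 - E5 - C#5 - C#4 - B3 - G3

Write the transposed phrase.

From D up to F is a minor third; apply that to each pitch.
D5 becomes F5
E5 becomes G5
C#5 becomes E5
C#4 becomes E4
B3 becomes D4
G3 becomes Bb3

F5 G5 E5 E4 D4 Bb3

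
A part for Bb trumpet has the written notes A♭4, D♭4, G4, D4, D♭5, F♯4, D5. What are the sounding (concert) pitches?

The Bb trumpet sounds a major second below written, so transpose each written note down a major second.
Ab4 -> Gb4
Db4 -> Cb4
G4 -> F4
D4 -> C4
Db5 -> Cb5
F#4 -> E4
D5 -> C5

Gb4 Cb4 F4 C4 Cb5 E4 C5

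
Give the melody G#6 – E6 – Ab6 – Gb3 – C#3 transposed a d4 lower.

D##6 B#5 E6 D3 G##2

A diminished fourth down from G#6 gives D##6.
E6: a fourth down reaches B, and 4 semitones makes it B#5.
Ab6 down a diminished fourth is E6.
Gb3 down a diminished fourth is D3.
A diminished fourth down from C#3 gives G##2.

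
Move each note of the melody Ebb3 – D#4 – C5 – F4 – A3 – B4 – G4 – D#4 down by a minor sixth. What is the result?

Gb2 F##3 E4 A3 C#3 D#4 B3 F##3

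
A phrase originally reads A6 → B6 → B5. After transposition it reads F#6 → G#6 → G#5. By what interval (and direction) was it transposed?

From A6 to F#6 is 3 letter names — a third of some quality.
F#6 to A6 is 3 semitones, which makes it a minor third; the second version is lower, so the direction is down.
Checking another pair — B5 → G#5 — gives the same interval.

down a minor third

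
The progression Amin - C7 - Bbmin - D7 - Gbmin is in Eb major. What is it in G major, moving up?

C#min E7 Dmin F#7 Bbmin

Eb major up to G major is a major third; each chord root moves by that interval while the quality stays the same.
Amin: root A up a major third → C#, giving C#min.
C7: root C up a major third → E, giving E7.
Bbmin: root Bb up a major third → D, giving Dmin.
D7: root D up a major third → F#, giving F#7.
Gbmin: root Gb up a major third → Bb, giving Bbmin.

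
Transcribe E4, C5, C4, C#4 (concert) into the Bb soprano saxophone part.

The Bb soprano saxophone sounds a major second below written, so the written part must be a major second above concert — transpose each note up.
E4 -> F#4
C5 -> D5
C4 -> D4
C#4 -> D#4

F#4 D5 D4 D#4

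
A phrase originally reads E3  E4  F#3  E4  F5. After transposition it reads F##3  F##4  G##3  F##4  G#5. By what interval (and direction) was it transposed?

Take the first pair: E3 → F##3. E to F spans 2 letter names, so the interval is some kind of second.
E3 to F##3 is 3 semitones, which makes it an augmented second; the second version is higher, so the direction is up.
Checking another pair — F5 → G#5 — gives the same interval.

up an augmented second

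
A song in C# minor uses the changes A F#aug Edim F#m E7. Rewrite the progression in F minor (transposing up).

Db Bbaug Abdim Bbm Ab7

C# minor up to F minor is a diminished fourth; each chord root moves by that interval while the quality stays the same.
A: root A up a diminished fourth → Db, giving Db.
F#aug: root F# up a diminished fourth → Bb, giving Bbaug.
Edim: root E up a diminished fourth → Ab, giving Abdim.
F#m: root F# up a diminished fourth → Bb, giving Bbm.
E7: root E up a diminished fourth → Ab, giving Ab7.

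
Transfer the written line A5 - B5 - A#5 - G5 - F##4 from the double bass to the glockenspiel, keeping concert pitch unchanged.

A2 B2 A#2 G2 F##1

First find concert pitch: the double bass sounds a perfect octave below written, so A5 B5 A#5 G5 F##4 sounds A4 B4 A#4 G4 F##3.
Then write for glockenspiel: it sounds a perfect fifteenth above written, so the part must be a perfect fifteenth below concert.
A4 → A2
B4 → B2
A#4 → A#2
G4 → G2
F##3 → F##1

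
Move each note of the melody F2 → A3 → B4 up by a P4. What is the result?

F2 becomes Bb2
A3 becomes D4
B4 becomes E5

Bb2 D4 E5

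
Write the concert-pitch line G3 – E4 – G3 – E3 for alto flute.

Written C4 sounds as G3 on the alto flute, so concert pitches are written a perfect fourth up.
G3 → C4
E4 → A4
G3 → C4
E3 → A3

C4 A4 C4 A3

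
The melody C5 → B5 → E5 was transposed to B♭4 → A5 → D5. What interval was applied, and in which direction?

Take the first pair: C5 → Bb4. C to B spans 2 letter names, so the interval is some kind of second.
Bb4 to C5 is 2 semitones, which makes it a major second; the second version is lower, so the direction is down.
Checking another pair — E5 → D5 — gives the same interval.

down a major second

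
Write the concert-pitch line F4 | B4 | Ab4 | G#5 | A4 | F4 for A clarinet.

Written C4 sounds as A3 on the A clarinet, so concert pitches are written a minor third up.
F4 to Ab4
B4 to D5
Ab4 to Cb5
G#5 to B5
A4 to C5
F4 to Ab4

Ab4 D5 Cb5 B5 C5 Ab4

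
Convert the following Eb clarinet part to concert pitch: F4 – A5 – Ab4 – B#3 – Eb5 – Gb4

Written C4 on the Eb clarinet sounds as Eb4, a minor third higher; apply that shift to every note.
F4 becomes Ab4
A5 becomes C6
Ab4 becomes Cb5
B#3 becomes D#4
Eb5 becomes Gb5
Gb4 becomes Bbb4

Ab4 C6 Cb5 D#4 Gb5 Bbb4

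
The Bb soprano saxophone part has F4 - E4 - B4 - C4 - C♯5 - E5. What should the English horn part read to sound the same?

Bb4 A4 E5 F4 F#5 A5

First find concert pitch: the Bb soprano saxophone sounds a major second below written, so F4 E4 B4 C4 C♯5 E5 sounds Eb4 D4 A4 Bb3 B4 D5.
Then write for English horn: it sounds a perfect fifth below written, so the part must be a perfect fifth above concert.
Eb4 → Bb4
D4 → A4
A4 → E5
Bb3 → F4
B4 → F#5
D5 → A5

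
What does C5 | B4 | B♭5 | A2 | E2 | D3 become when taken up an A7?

B#5 A##5 A#6 G##3 D##3 C##4

C5 becomes B#5
B4 becomes A##5
Bb5 becomes A#6
A2 becomes G##3
E2 becomes D##3
D3 becomes C##4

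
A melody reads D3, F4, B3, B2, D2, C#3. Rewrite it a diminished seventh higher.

D3 up a diminished seventh is Cb4.
F4: a seventh up reaches E, and 9 semitones makes it Ebb5.
B3 up a diminished seventh is Ab4.
B2 up a diminished seventh is Ab3.
D2: a seventh up reaches C, and 9 semitones makes it Cb3.
C#3 up a diminished seventh is Bb3.

Cb4 Ebb5 Ab4 Ab3 Cb3 Bb3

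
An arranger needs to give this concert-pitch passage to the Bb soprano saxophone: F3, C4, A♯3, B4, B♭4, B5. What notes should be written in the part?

The Bb soprano saxophone sounds a major second below written, so the written part must be a major second above concert — transpose each note up.
F3 -> G3
C4 -> D4
A#3 -> B#3
B4 -> C#5
Bb4 -> C5
B5 -> C#6

G3 D4 B#3 C#5 C5 C#6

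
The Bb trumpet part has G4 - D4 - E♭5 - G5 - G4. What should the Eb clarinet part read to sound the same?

First find concert pitch: the Bb trumpet sounds a major second below written, so G4 D4 E♭5 G5 G4 sounds F4 C4 Db5 F5 F4.
Then write for Eb clarinet: it sounds a minor third above written, so the part must be a minor third below concert.
F4 → D4
C4 → A3
Db5 → Bb4
F5 → D5
F4 → D4

D4 A3 Bb4 D5 D4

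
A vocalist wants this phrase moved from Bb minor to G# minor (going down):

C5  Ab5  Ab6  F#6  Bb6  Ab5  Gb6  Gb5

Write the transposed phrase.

A#4 F#5 F#6 D##6 G#6 F#5 E6 E5

From Bb down to G# is a diminished third; apply that to each pitch.
C5 to A#4
Ab5 to F#5
Ab6 to F#6
F#6 to D##6
Bb6 to G#6
Ab5 to F#5
Gb6 to E6
Gb5 to E5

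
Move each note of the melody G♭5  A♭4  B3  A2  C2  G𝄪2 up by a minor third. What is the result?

Bbb5 Cb5 D4 C3 Eb2 B#2

Gb5 up a minor third is Bbb5.
Ab4: a third up reaches C, and 3 semitones makes it Cb5.
B3: a third up reaches D, and 3 semitones makes it D4.
A minor third up from A2 gives C3.
C2: a third up reaches E, and 3 semitones makes it Eb2.
G##2 up a minor third is B#2.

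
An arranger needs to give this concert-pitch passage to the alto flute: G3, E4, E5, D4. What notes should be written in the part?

C4 A4 A5 G4

Written C4 sounds as G3 on the alto flute, so concert pitches are written a perfect fourth up.
G3 → C4
E4 → A4
E5 → A5
D4 → G4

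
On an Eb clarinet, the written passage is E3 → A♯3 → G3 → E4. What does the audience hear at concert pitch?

G3 C#4 Bb3 G4

Written C4 on the Eb clarinet sounds as Eb4, a minor third higher; apply that shift to every note.
E3 to G3
A#3 to C#4
G3 to Bb3
E4 to G4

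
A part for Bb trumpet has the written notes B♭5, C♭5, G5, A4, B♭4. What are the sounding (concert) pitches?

Ab5 Bbb4 F5 G4 Ab4

The Bb trumpet sounds a major second below written, so transpose each written note down a major second.
Bb5 → Ab5
Cb5 → Bbb4
G5 → F5
A4 → G4
Bb4 → Ab4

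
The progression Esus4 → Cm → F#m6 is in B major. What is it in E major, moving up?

Asus4 Fm Bm6

B major up to E major is a perfect fourth; each chord root moves by that interval while the quality stays the same.
Esus4: root E up a perfect fourth → A, giving Asus4.
Cm: root C up a perfect fourth → F, giving Fm.
F#m6: root F# up a perfect fourth → B, giving Bm6.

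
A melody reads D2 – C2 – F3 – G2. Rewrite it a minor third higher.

D2 up a minor third is F2.
C2 up a minor third is Eb2.
A minor third up from F3 gives Ab3.
A minor third up from G2 gives Bb2.

F2 Eb2 Ab3 Bb2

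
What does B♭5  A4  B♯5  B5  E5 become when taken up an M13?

Bb5 gives G7
A4 gives F#6
B#5 gives G##7
B5 gives G#7
E5 gives C#7

G7 F#6 G##7 G#7 C#7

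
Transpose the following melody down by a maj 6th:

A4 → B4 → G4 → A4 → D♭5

C4 D4 Bb3 C4 Fb4

A major sixth down from A4 gives C4.
B4: a sixth down reaches D, and 9 semitones makes it D4.
G4 down a major sixth is Bb3.
A4 down a major sixth is C4.
Db5 down a major sixth is Fb4.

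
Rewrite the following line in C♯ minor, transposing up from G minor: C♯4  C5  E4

F##4 F#5 A#4

G minor to C♯ minor up is an augmented fourth, so every note moves up by that interval.
C#4 → F##4
C5 → F#5
E4 → A#4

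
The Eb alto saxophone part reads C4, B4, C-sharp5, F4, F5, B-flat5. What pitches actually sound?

Eb3 D4 E4 Ab3 Ab4 Db5

The Eb alto saxophone sounds a major sixth below written, so transpose each written note down a major sixth.
C4 becomes Eb3
B4 becomes D4
C#5 becomes E4
F4 becomes Ab3
F5 becomes Ab4
Bb5 becomes Db5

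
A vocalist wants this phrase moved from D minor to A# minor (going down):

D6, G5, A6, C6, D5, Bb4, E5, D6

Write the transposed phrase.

A#5 D#5 E#6 G#5 A#4 F#4 B#4 A#5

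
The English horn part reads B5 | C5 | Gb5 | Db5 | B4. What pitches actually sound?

E5 F4 Cb5 Gb4 E4

The English horn sounds a perfect fifth below written, so transpose each written note down a perfect fifth.
B5 → E5
C5 → F4
Gb5 → Cb5
Db5 → Gb4
B4 → E4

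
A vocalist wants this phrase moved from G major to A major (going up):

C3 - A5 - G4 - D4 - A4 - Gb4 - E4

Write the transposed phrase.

From G up to A is a major second; apply that to each pitch.
C3 gives D3
A5 gives B5
G4 gives A4
D4 gives E4
A4 gives B4
Gb4 gives Ab4
E4 gives F#4

D3 B5 A4 E4 B4 Ab4 F#4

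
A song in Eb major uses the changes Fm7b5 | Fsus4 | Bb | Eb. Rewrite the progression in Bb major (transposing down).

Cm7b5 Csus4 F Bb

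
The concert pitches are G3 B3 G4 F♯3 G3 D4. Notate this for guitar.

G4 B4 G5 F#4 G4 D5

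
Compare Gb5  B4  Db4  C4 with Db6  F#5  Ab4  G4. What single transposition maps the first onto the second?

up a perfect fifth

From Gb5 to Db6 is 5 letter names — a fifth of some quality.
Gb5 to Db6 is 7 semitones, which makes it a perfect fifth; the second version is higher, so the direction is up.
Checking another pair — C4 → G4 — gives the same interval.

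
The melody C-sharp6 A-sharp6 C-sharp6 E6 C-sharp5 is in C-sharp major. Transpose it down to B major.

B5 G#6 B5 D6 B4

From C-sharp down to B is a major second; apply that to each pitch.
C#6 to B5
A#6 to G#6
C#6 to B5
E6 to D6
C#5 to B4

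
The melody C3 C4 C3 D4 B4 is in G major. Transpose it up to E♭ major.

Ab3 Ab4 Ab3 Bb4 G5

G major to E♭ major up is a minor sixth, so every note moves up by that interval.
C3 → Ab3
C4 → Ab4
C3 → Ab3
D4 → Bb4
B4 → G5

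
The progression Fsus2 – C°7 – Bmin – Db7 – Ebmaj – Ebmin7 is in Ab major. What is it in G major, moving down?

Ab major down to G major is a minor second; each chord root moves by that interval while the quality stays the same.
Fsus2: root F down a minor second → E, giving Esus2.
C°7: root C down a minor second → B, giving B°7.
Bmin: root B down a minor second → A#, giving A#min.
Db7: root Db down a minor second → C, giving C7.
Ebmaj: root Eb down a minor second → D, giving Dmaj.
Ebmin7: root Eb down a minor second → D, giving Dmin7.

Esus2 B°7 A#min C7 Dmaj Dmin7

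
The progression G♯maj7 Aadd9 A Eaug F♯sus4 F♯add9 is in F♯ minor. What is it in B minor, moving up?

F♯ minor up to B minor is a perfect fourth; each chord root moves by that interval while the quality stays the same.
G♯maj7: root G♯ up a perfect fourth → C#, giving C#maj7.
Aadd9: root A up a perfect fourth → D, giving Dadd9.
A: root A up a perfect fourth → D, giving D.
Eaug: root E up a perfect fourth → A, giving Aaug.
F♯sus4: root F♯ up a perfect fourth → B, giving Bsus4.
F♯add9: root F♯ up a perfect fourth → B, giving Badd9.

C#maj7 Dadd9 D Aaug Bsus4 Badd9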